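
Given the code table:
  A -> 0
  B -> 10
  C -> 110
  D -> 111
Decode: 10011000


Decoding:
10 -> B
0 -> A
110 -> C
0 -> A
0 -> A


Result: BACAA


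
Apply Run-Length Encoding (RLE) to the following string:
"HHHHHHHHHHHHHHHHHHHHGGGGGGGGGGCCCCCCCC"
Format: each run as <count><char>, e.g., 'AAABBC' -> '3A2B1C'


Scanning runs left to right:
  i=0: run of 'H' x 20 -> '20H'
  i=20: run of 'G' x 10 -> '10G'
  i=30: run of 'C' x 8 -> '8C'

RLE = 20H10G8C


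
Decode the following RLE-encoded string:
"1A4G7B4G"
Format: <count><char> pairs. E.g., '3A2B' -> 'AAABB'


Expanding each <count><char> pair:
  1A -> 'A'
  4G -> 'GGGG'
  7B -> 'BBBBBBB'
  4G -> 'GGGG'

Decoded = AGGGGBBBBBBBGGGG


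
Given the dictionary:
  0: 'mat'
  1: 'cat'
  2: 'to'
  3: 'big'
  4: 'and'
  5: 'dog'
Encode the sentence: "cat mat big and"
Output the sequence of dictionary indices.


Look up each word in the dictionary:
  'cat' -> 1
  'mat' -> 0
  'big' -> 3
  'and' -> 4

Encoded: [1, 0, 3, 4]


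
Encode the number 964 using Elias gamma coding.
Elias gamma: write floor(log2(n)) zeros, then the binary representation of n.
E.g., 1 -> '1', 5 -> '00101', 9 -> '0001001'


num_bits = floor(log2(964)) + 1 = 10
leading_zeros = num_bits - 1 = 9
binary(964) = 1111000100

Elias gamma(964) = '000000000' + '1111000100' = 0000000001111000100 (19 bits)


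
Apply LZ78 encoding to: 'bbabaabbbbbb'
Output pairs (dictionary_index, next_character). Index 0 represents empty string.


LZ78 encoding steps:
Dictionary: {0: ''}
Step 1: w='' (idx 0), next='b' -> output (0, 'b'), add 'b' as idx 1
Step 2: w='b' (idx 1), next='a' -> output (1, 'a'), add 'ba' as idx 2
Step 3: w='ba' (idx 2), next='a' -> output (2, 'a'), add 'baa' as idx 3
Step 4: w='b' (idx 1), next='b' -> output (1, 'b'), add 'bb' as idx 4
Step 5: w='bb' (idx 4), next='b' -> output (4, 'b'), add 'bbb' as idx 5
Step 6: w='b' (idx 1), end of input -> output (1, '')


Encoded: [(0, 'b'), (1, 'a'), (2, 'a'), (1, 'b'), (4, 'b'), (1, '')]


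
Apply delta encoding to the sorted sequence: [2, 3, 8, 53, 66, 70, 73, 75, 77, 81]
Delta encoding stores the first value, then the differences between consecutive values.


First value: 2
Deltas:
  3 - 2 = 1
  8 - 3 = 5
  53 - 8 = 45
  66 - 53 = 13
  70 - 66 = 4
  73 - 70 = 3
  75 - 73 = 2
  77 - 75 = 2
  81 - 77 = 4


Delta encoded: [2, 1, 5, 45, 13, 4, 3, 2, 2, 4]


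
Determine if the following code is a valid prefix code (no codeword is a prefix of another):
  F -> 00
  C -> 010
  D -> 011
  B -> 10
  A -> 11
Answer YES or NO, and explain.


Checking each pair (does one codeword prefix another?):
  F='00' vs C='010': no prefix
  F='00' vs D='011': no prefix
  F='00' vs B='10': no prefix
  F='00' vs A='11': no prefix
  C='010' vs F='00': no prefix
  C='010' vs D='011': no prefix
  C='010' vs B='10': no prefix
  C='010' vs A='11': no prefix
  D='011' vs F='00': no prefix
  D='011' vs C='010': no prefix
  D='011' vs B='10': no prefix
  D='011' vs A='11': no prefix
  B='10' vs F='00': no prefix
  B='10' vs C='010': no prefix
  B='10' vs D='011': no prefix
  B='10' vs A='11': no prefix
  A='11' vs F='00': no prefix
  A='11' vs C='010': no prefix
  A='11' vs D='011': no prefix
  A='11' vs B='10': no prefix
No violation found over all pairs.

YES -- this is a valid prefix code. No codeword is a prefix of any other codeword.


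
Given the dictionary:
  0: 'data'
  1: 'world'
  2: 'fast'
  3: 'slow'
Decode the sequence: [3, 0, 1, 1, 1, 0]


Look up each index in the dictionary:
  3 -> 'slow'
  0 -> 'data'
  1 -> 'world'
  1 -> 'world'
  1 -> 'world'
  0 -> 'data'

Decoded: "slow data world world world data"


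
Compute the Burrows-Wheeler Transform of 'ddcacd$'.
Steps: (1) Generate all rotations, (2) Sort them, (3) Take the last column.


Rotations (sorted):
  0: $ddcacd -> last char: d
  1: acd$ddc -> last char: c
  2: cacd$dd -> last char: d
  3: cd$ddca -> last char: a
  4: d$ddcac -> last char: c
  5: dcacd$d -> last char: d
  6: ddcacd$ -> last char: $


BWT = dcdacd$


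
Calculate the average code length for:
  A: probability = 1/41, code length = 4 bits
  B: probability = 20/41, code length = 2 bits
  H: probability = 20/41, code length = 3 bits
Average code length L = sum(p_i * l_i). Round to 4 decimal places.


Weighted contributions p_i * l_i:
  A: (1/41) * 4 = 4/41
  B: (20/41) * 2 = 40/41
  H: (20/41) * 3 = 60/41
Sum = (4 + 40 + 60)/41 = 104/41

L = 104/41 = 2.5366 bits/symbol


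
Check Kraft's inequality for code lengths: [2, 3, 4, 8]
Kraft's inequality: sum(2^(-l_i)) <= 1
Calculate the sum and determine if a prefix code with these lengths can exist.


Sum = 2^(-2) + 2^(-3) + 2^(-4) + 2^(-8)
    = 0.25 + 0.125 + 0.0625 + 0.00390625
    = 113/256 = 0.44140625
Since 0.44140625 <= 1, Kraft's inequality IS satisfied.
A prefix code with these lengths CAN exist.

Kraft sum = 0.44140625. Satisfied.


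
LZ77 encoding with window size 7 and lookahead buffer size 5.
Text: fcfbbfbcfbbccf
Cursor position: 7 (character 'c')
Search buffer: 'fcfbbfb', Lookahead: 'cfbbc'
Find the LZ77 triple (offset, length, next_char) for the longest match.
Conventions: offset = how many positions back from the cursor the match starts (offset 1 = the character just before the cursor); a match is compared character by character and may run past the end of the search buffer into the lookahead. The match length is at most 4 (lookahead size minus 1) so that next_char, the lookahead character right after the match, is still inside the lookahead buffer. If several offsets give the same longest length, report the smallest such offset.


Try each offset into the search buffer:
  offset=1 (pos 6, char 'b'): match length 0
  offset=2 (pos 5, char 'f'): match length 0
  offset=3 (pos 4, char 'b'): match length 0
  offset=4 (pos 3, char 'b'): match length 0
  offset=5 (pos 2, char 'f'): match length 0
  offset=6 (pos 1, char 'c'): match length 4
  offset=7 (pos 0, char 'f'): match length 0
Longest match has length 4 at offset 6.
next_char = character at position 7 + 4 = 11 -> 'c'

Best match: offset=6, length=4 (matching 'cfbb' starting at position 1)
LZ77 triple: (6, 4, 'c')


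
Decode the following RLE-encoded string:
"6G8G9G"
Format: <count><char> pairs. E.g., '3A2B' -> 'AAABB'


Expanding each <count><char> pair:
  6G -> 'GGGGGG'
  8G -> 'GGGGGGGG'
  9G -> 'GGGGGGGGG'

Decoded = GGGGGGGGGGGGGGGGGGGGGGG


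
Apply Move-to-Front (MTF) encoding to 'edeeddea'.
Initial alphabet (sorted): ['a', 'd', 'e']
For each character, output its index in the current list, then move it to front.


MTF encoding:
'e': index 2 in ['a', 'd', 'e'] -> ['e', 'a', 'd']
'd': index 2 in ['e', 'a', 'd'] -> ['d', 'e', 'a']
'e': index 1 in ['d', 'e', 'a'] -> ['e', 'd', 'a']
'e': index 0 in ['e', 'd', 'a'] -> ['e', 'd', 'a']
'd': index 1 in ['e', 'd', 'a'] -> ['d', 'e', 'a']
'd': index 0 in ['d', 'e', 'a'] -> ['d', 'e', 'a']
'e': index 1 in ['d', 'e', 'a'] -> ['e', 'd', 'a']
'a': index 2 in ['e', 'd', 'a'] -> ['a', 'e', 'd']


Output: [2, 2, 1, 0, 1, 0, 1, 2]


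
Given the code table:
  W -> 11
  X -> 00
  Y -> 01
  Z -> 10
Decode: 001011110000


Decoding:
00 -> X
10 -> Z
11 -> W
11 -> W
00 -> X
00 -> X


Result: XZWWXX


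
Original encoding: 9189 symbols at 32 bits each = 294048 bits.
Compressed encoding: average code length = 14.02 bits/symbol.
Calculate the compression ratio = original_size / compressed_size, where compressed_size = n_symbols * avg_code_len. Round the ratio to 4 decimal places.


original_size = n_symbols * orig_bits = 9189 * 32 = 294048 bits
compressed_size = n_symbols * avg_code_len = 9189 * 14.02 = 128829.78 bits
ratio = original_size / compressed_size = 294048 / 128829.78 = 2.2825

Compression ratio = 2.2825


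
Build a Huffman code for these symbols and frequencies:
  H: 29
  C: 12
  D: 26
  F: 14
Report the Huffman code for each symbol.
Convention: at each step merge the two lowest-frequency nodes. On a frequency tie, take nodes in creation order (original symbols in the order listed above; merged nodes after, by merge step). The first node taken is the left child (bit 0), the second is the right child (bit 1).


Huffman tree construction:
Step 1: Merge C(12) + F(14) = 26
Step 2: Merge D(26) + (C+F)(26) = 52
Step 3: Merge H(29) + (D+(C+F))(52) = 81
Read each symbol's code off the tree from the root (left child = 0, right child = 1).

Codes:
  H: 0 (length 1)
  C: 110 (length 3)
  D: 10 (length 2)
  F: 111 (length 3)
Average code length: 159/81 = 1.9630 bits/symbol


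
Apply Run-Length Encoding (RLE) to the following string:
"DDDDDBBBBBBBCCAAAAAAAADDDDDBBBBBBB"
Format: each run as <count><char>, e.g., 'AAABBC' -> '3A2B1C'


Scanning runs left to right:
  i=0: run of 'D' x 5 -> '5D'
  i=5: run of 'B' x 7 -> '7B'
  i=12: run of 'C' x 2 -> '2C'
  i=14: run of 'A' x 8 -> '8A'
  i=22: run of 'D' x 5 -> '5D'
  i=27: run of 'B' x 7 -> '7B'

RLE = 5D7B2C8A5D7B


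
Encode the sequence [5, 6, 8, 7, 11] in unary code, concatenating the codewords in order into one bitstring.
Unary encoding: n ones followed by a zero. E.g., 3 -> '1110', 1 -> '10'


Encode each number as n ones followed by a terminating 0:
  5 -> 111110 (6 bits)
  6 -> 1111110 (7 bits)
  8 -> 111111110 (9 bits)
  7 -> 11111110 (8 bits)
  11 -> 111111111110 (12 bits)
Total length = 6 + 7 + 9 + 8 + 12 = 42 bits.

Unary([5, 6, 8, 7, 11]) = 111110111111011111111011111110111111111110 (42 bits)


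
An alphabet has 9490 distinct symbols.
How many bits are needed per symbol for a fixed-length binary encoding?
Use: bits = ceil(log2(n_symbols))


log2(9490) = 13.2122
Bracket: 2^13 = 8192 < 9490 <= 2^14 = 16384
So ceil(log2(9490)) = 14

bits = ceil(log2(9490)) = ceil(13.2122) = 14 bits


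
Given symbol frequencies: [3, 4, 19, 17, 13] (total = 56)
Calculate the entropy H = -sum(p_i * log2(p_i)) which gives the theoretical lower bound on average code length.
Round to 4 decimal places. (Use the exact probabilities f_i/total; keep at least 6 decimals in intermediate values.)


Per-symbol terms -p_i * log2(p_i) with p_i = f_i/56:
  p = 3/56 = 0.053571: log2(p) = -4.222392, -p*log2(p) = 0.226200
  p = 4/56 = 0.071429: log2(p) = -3.807355, -p*log2(p) = 0.271954
  p = 19/56 = 0.339286: log2(p) = -1.559427, -p*log2(p) = 0.529091
  p = 17/56 = 0.303571: log2(p) = -1.719892, -p*log2(p) = 0.522110
  p = 13/56 = 0.232143: log2(p) = -2.106915, -p*log2(p) = 0.489105
H = 0.226200 + 0.271954 + 0.529091 + 0.522110 + 0.489105 = 2.038460

H = 2.0385 bits/symbol


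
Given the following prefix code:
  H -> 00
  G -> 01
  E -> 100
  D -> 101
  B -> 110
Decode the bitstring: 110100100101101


Decoding step by step:
Bits 110 -> B
Bits 100 -> E
Bits 100 -> E
Bits 101 -> D
Bits 101 -> D


Decoded message: BEEDD


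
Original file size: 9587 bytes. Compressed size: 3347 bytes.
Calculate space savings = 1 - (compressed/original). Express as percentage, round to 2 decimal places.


ratio = compressed/original = 3347/9587 = 0.349119
savings = 1 - ratio = 1 - 0.349119 = 0.650881
as a percentage: 0.650881 * 100 = 65.09%

Space savings = 1 - 3347/9587 = 65.09%


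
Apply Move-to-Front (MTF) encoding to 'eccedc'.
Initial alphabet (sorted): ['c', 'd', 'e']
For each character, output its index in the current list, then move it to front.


MTF encoding:
'e': index 2 in ['c', 'd', 'e'] -> ['e', 'c', 'd']
'c': index 1 in ['e', 'c', 'd'] -> ['c', 'e', 'd']
'c': index 0 in ['c', 'e', 'd'] -> ['c', 'e', 'd']
'e': index 1 in ['c', 'e', 'd'] -> ['e', 'c', 'd']
'd': index 2 in ['e', 'c', 'd'] -> ['d', 'e', 'c']
'c': index 2 in ['d', 'e', 'c'] -> ['c', 'd', 'e']


Output: [2, 1, 0, 1, 2, 2]


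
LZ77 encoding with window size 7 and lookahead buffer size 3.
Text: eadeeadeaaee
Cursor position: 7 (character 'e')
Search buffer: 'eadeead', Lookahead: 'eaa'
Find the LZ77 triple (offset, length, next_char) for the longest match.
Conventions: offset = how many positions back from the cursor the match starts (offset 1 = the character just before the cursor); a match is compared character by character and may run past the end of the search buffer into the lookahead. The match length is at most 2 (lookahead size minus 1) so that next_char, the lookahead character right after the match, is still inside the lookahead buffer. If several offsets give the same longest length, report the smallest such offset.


Try each offset into the search buffer:
  offset=1 (pos 6, char 'd'): match length 0
  offset=2 (pos 5, char 'a'): match length 0
  offset=3 (pos 4, char 'e'): match length 2
  offset=4 (pos 3, char 'e'): match length 1
  offset=5 (pos 2, char 'd'): match length 0
  offset=6 (pos 1, char 'a'): match length 0
  offset=7 (pos 0, char 'e'): match length 2
Longest match has length 2, found at offsets 3, 7; take the smallest, offset 3.
next_char = character at position 7 + 2 = 9 -> 'a'

Best match: offset=3, length=2 (matching 'ea' starting at position 4)
LZ77 triple: (3, 2, 'a')


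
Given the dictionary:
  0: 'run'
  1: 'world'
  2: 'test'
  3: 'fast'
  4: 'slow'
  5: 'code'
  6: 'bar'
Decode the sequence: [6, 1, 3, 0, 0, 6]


Look up each index in the dictionary:
  6 -> 'bar'
  1 -> 'world'
  3 -> 'fast'
  0 -> 'run'
  0 -> 'run'
  6 -> 'bar'

Decoded: "bar world fast run run bar"


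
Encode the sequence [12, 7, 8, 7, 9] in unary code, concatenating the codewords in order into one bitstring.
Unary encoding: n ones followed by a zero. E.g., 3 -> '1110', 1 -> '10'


Encode each number as n ones followed by a terminating 0:
  12 -> 1111111111110 (13 bits)
  7 -> 11111110 (8 bits)
  8 -> 111111110 (9 bits)
  7 -> 11111110 (8 bits)
  9 -> 1111111110 (10 bits)
Total length = 13 + 8 + 9 + 8 + 10 = 48 bits.

Unary([12, 7, 8, 7, 9]) = 111111111111011111110111111110111111101111111110 (48 bits)


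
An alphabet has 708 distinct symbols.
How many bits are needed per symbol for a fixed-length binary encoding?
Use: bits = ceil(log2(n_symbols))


log2(708) = 9.4676
Bracket: 2^9 = 512 < 708 <= 2^10 = 1024
So ceil(log2(708)) = 10

bits = ceil(log2(708)) = ceil(9.4676) = 10 bits


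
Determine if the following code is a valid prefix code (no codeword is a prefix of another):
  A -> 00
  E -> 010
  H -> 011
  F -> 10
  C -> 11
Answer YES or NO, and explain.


Checking each pair (does one codeword prefix another?):
  A='00' vs E='010': no prefix
  A='00' vs H='011': no prefix
  A='00' vs F='10': no prefix
  A='00' vs C='11': no prefix
  E='010' vs A='00': no prefix
  E='010' vs H='011': no prefix
  E='010' vs F='10': no prefix
  E='010' vs C='11': no prefix
  H='011' vs A='00': no prefix
  H='011' vs E='010': no prefix
  H='011' vs F='10': no prefix
  H='011' vs C='11': no prefix
  F='10' vs A='00': no prefix
  F='10' vs E='010': no prefix
  F='10' vs H='011': no prefix
  F='10' vs C='11': no prefix
  C='11' vs A='00': no prefix
  C='11' vs E='010': no prefix
  C='11' vs H='011': no prefix
  C='11' vs F='10': no prefix
No violation found over all pairs.

YES -- this is a valid prefix code. No codeword is a prefix of any other codeword.


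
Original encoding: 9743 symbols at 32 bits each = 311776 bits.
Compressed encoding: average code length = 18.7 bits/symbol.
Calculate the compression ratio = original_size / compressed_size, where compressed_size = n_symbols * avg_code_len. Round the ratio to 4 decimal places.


original_size = n_symbols * orig_bits = 9743 * 32 = 311776 bits
compressed_size = n_symbols * avg_code_len = 9743 * 18.7 = 182194.1 bits
ratio = original_size / compressed_size = 311776 / 182194.1 = 1.7112

Compression ratio = 1.7112


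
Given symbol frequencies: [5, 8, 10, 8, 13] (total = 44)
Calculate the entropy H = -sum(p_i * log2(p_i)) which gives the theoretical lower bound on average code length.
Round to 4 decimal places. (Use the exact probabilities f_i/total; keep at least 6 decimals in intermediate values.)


Per-symbol terms -p_i * log2(p_i) with p_i = f_i/44:
  p = 5/44 = 0.113636: log2(p) = -3.137504, -p*log2(p) = 0.356534
  p = 8/44 = 0.181818: log2(p) = -2.459432, -p*log2(p) = 0.447169
  p = 10/44 = 0.227273: log2(p) = -2.137504, -p*log2(p) = 0.485796
  p = 8/44 = 0.181818: log2(p) = -2.459432, -p*log2(p) = 0.447169
  p = 13/44 = 0.295455: log2(p) = -1.758992, -p*log2(p) = 0.519702
H = 0.356534 + 0.447169 + 0.485796 + 0.447169 + 0.519702 = 2.256370

H = 2.2564 bits/symbol


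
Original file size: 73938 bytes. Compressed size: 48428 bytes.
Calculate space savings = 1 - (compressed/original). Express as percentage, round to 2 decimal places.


ratio = compressed/original = 48428/73938 = 0.654981
savings = 1 - ratio = 1 - 0.654981 = 0.345019
as a percentage: 0.345019 * 100 = 34.5%

Space savings = 1 - 48428/73938 = 34.5%


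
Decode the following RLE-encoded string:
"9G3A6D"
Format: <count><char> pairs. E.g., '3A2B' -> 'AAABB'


Expanding each <count><char> pair:
  9G -> 'GGGGGGGGG'
  3A -> 'AAA'
  6D -> 'DDDDDD'

Decoded = GGGGGGGGGAAADDDDDD


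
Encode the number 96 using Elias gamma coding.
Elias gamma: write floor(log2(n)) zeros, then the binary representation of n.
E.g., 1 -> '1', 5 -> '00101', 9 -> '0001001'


num_bits = floor(log2(96)) + 1 = 7
leading_zeros = num_bits - 1 = 6
binary(96) = 1100000

Elias gamma(96) = '000000' + '1100000' = 0000001100000 (13 bits)


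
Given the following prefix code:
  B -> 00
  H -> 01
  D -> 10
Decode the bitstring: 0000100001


Decoding step by step:
Bits 00 -> B
Bits 00 -> B
Bits 10 -> D
Bits 00 -> B
Bits 01 -> H


Decoded message: BBDBH


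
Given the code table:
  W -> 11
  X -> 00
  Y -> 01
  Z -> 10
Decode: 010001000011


Decoding:
01 -> Y
00 -> X
01 -> Y
00 -> X
00 -> X
11 -> W


Result: YXYXXW


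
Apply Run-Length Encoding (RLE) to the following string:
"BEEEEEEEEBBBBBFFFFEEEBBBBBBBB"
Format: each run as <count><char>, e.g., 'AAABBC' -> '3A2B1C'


Scanning runs left to right:
  i=0: run of 'B' x 1 -> '1B'
  i=1: run of 'E' x 8 -> '8E'
  i=9: run of 'B' x 5 -> '5B'
  i=14: run of 'F' x 4 -> '4F'
  i=18: run of 'E' x 3 -> '3E'
  i=21: run of 'B' x 8 -> '8B'

RLE = 1B8E5B4F3E8B


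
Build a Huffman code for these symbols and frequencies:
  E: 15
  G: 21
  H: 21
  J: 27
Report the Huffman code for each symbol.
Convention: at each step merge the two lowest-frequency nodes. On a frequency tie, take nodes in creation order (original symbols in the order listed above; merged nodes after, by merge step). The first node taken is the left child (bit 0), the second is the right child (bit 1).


Huffman tree construction:
Step 1: Merge E(15) + G(21) = 36
Step 2: Merge H(21) + J(27) = 48
Step 3: Merge (E+G)(36) + (H+J)(48) = 84
Read each symbol's code off the tree from the root (left child = 0, right child = 1).

Codes:
  E: 00 (length 2)
  G: 01 (length 2)
  H: 10 (length 2)
  J: 11 (length 2)
Average code length: 168/84 = 2.0000 bits/symbol


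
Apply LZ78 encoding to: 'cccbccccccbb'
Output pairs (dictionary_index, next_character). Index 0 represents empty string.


LZ78 encoding steps:
Dictionary: {0: ''}
Step 1: w='' (idx 0), next='c' -> output (0, 'c'), add 'c' as idx 1
Step 2: w='c' (idx 1), next='c' -> output (1, 'c'), add 'cc' as idx 2
Step 3: w='' (idx 0), next='b' -> output (0, 'b'), add 'b' as idx 3
Step 4: w='cc' (idx 2), next='c' -> output (2, 'c'), add 'ccc' as idx 4
Step 5: w='ccc' (idx 4), next='b' -> output (4, 'b'), add 'cccb' as idx 5
Step 6: w='b' (idx 3), end of input -> output (3, '')


Encoded: [(0, 'c'), (1, 'c'), (0, 'b'), (2, 'c'), (4, 'b'), (3, '')]


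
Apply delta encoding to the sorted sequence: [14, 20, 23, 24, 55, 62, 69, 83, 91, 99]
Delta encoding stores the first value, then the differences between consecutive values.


First value: 14
Deltas:
  20 - 14 = 6
  23 - 20 = 3
  24 - 23 = 1
  55 - 24 = 31
  62 - 55 = 7
  69 - 62 = 7
  83 - 69 = 14
  91 - 83 = 8
  99 - 91 = 8


Delta encoded: [14, 6, 3, 1, 31, 7, 7, 14, 8, 8]


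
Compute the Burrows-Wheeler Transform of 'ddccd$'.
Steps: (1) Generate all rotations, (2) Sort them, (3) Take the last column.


Rotations (sorted):
  0: $ddccd -> last char: d
  1: ccd$dd -> last char: d
  2: cd$ddc -> last char: c
  3: d$ddcc -> last char: c
  4: dccd$d -> last char: d
  5: ddccd$ -> last char: $


BWT = ddccd$


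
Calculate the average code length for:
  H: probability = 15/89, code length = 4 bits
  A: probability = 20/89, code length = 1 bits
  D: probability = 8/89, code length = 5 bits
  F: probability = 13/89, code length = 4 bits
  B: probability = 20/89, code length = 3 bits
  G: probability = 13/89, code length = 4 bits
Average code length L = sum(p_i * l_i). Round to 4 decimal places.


Weighted contributions p_i * l_i:
  H: (15/89) * 4 = 60/89
  A: (20/89) * 1 = 20/89
  D: (8/89) * 5 = 40/89
  F: (13/89) * 4 = 52/89
  B: (20/89) * 3 = 60/89
  G: (13/89) * 4 = 52/89
Sum = (60 + 20 + 40 + 52 + 60 + 52)/89 = 284/89

L = 284/89 = 3.1910 bits/symbol


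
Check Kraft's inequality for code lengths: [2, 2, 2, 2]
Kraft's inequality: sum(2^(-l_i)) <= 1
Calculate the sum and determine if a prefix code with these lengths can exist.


Sum = 2^(-2) + 2^(-2) + 2^(-2) + 2^(-2)
    = 0.25 + 0.25 + 0.25 + 0.25
    = 4/4 = 1.0
Since 1.0 <= 1, Kraft's inequality IS satisfied.
A prefix code with these lengths CAN exist.

Kraft sum = 1.0. Satisfied.


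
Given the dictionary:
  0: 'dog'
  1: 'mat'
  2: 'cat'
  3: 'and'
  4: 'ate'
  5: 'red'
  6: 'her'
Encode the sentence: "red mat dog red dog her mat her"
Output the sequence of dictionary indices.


Look up each word in the dictionary:
  'red' -> 5
  'mat' -> 1
  'dog' -> 0
  'red' -> 5
  'dog' -> 0
  'her' -> 6
  'mat' -> 1
  'her' -> 6

Encoded: [5, 1, 0, 5, 0, 6, 1, 6]


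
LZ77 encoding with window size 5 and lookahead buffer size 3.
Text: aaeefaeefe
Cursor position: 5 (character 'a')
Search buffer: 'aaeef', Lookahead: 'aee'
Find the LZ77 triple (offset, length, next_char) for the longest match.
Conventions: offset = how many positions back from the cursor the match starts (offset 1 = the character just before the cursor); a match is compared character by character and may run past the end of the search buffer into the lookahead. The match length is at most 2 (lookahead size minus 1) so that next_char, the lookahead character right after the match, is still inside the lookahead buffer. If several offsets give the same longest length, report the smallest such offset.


Try each offset into the search buffer:
  offset=1 (pos 4, char 'f'): match length 0
  offset=2 (pos 3, char 'e'): match length 0
  offset=3 (pos 2, char 'e'): match length 0
  offset=4 (pos 1, char 'a'): match length 2
  offset=5 (pos 0, char 'a'): match length 1
Longest match has length 2 at offset 4.
next_char = character at position 5 + 2 = 7 -> 'e'

Best match: offset=4, length=2 (matching 'ae' starting at position 1)
LZ77 triple: (4, 2, 'e')


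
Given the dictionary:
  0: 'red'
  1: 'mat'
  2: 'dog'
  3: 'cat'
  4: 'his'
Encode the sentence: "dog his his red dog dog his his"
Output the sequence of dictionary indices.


Look up each word in the dictionary:
  'dog' -> 2
  'his' -> 4
  'his' -> 4
  'red' -> 0
  'dog' -> 2
  'dog' -> 2
  'his' -> 4
  'his' -> 4

Encoded: [2, 4, 4, 0, 2, 2, 4, 4]


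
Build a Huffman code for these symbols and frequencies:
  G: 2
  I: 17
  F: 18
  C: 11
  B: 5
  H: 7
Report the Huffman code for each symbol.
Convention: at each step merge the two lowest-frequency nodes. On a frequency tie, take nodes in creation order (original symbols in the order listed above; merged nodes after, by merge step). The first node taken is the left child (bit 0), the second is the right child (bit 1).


Huffman tree construction:
Step 1: Merge G(2) + B(5) = 7
Step 2: Merge H(7) + (G+B)(7) = 14
Step 3: Merge C(11) + (H+(G+B))(14) = 25
Step 4: Merge I(17) + F(18) = 35
Step 5: Merge (C+(H+(G+B)))(25) + (I+F)(35) = 60
Read each symbol's code off the tree from the root (left child = 0, right child = 1).

Codes:
  G: 0110 (length 4)
  I: 10 (length 2)
  F: 11 (length 2)
  C: 00 (length 2)
  B: 0111 (length 4)
  H: 010 (length 3)
Average code length: 141/60 = 2.3500 bits/symbol


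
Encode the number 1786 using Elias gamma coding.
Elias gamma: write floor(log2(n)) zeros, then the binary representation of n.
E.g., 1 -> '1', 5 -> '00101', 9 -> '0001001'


num_bits = floor(log2(1786)) + 1 = 11
leading_zeros = num_bits - 1 = 10
binary(1786) = 11011111010

Elias gamma(1786) = '0000000000' + '11011111010' = 000000000011011111010 (21 bits)


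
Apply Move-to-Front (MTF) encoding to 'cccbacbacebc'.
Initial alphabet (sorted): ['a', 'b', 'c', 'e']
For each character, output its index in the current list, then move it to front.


MTF encoding:
'c': index 2 in ['a', 'b', 'c', 'e'] -> ['c', 'a', 'b', 'e']
'c': index 0 in ['c', 'a', 'b', 'e'] -> ['c', 'a', 'b', 'e']
'c': index 0 in ['c', 'a', 'b', 'e'] -> ['c', 'a', 'b', 'e']
'b': index 2 in ['c', 'a', 'b', 'e'] -> ['b', 'c', 'a', 'e']
'a': index 2 in ['b', 'c', 'a', 'e'] -> ['a', 'b', 'c', 'e']
'c': index 2 in ['a', 'b', 'c', 'e'] -> ['c', 'a', 'b', 'e']
'b': index 2 in ['c', 'a', 'b', 'e'] -> ['b', 'c', 'a', 'e']
'a': index 2 in ['b', 'c', 'a', 'e'] -> ['a', 'b', 'c', 'e']
'c': index 2 in ['a', 'b', 'c', 'e'] -> ['c', 'a', 'b', 'e']
'e': index 3 in ['c', 'a', 'b', 'e'] -> ['e', 'c', 'a', 'b']
'b': index 3 in ['e', 'c', 'a', 'b'] -> ['b', 'e', 'c', 'a']
'c': index 2 in ['b', 'e', 'c', 'a'] -> ['c', 'b', 'e', 'a']


Output: [2, 0, 0, 2, 2, 2, 2, 2, 2, 3, 3, 2]


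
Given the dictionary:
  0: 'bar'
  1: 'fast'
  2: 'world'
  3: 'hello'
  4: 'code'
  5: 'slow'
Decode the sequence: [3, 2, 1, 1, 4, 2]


Look up each index in the dictionary:
  3 -> 'hello'
  2 -> 'world'
  1 -> 'fast'
  1 -> 'fast'
  4 -> 'code'
  2 -> 'world'

Decoded: "hello world fast fast code world"


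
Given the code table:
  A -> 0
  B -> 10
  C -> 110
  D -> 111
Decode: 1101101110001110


Decoding:
110 -> C
110 -> C
111 -> D
0 -> A
0 -> A
0 -> A
111 -> D
0 -> A


Result: CCDAAADA


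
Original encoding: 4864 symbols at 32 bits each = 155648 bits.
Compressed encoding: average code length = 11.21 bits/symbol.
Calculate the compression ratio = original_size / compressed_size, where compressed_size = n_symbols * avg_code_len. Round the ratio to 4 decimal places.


original_size = n_symbols * orig_bits = 4864 * 32 = 155648 bits
compressed_size = n_symbols * avg_code_len = 4864 * 11.21 = 54525.44 bits
ratio = original_size / compressed_size = 155648 / 54525.44 = 2.8546

Compression ratio = 2.8546


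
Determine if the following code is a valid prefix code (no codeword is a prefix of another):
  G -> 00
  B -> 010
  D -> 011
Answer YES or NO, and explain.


Checking each pair (does one codeword prefix another?):
  G='00' vs B='010': no prefix
  G='00' vs D='011': no prefix
  B='010' vs G='00': no prefix
  B='010' vs D='011': no prefix
  D='011' vs G='00': no prefix
  D='011' vs B='010': no prefix
No violation found over all pairs.

YES -- this is a valid prefix code. No codeword is a prefix of any other codeword.


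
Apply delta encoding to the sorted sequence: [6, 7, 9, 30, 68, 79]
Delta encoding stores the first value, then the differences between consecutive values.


First value: 6
Deltas:
  7 - 6 = 1
  9 - 7 = 2
  30 - 9 = 21
  68 - 30 = 38
  79 - 68 = 11


Delta encoded: [6, 1, 2, 21, 38, 11]


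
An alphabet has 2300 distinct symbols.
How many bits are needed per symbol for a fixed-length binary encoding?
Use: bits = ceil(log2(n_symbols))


log2(2300) = 11.1674
Bracket: 2^11 = 2048 < 2300 <= 2^12 = 4096
So ceil(log2(2300)) = 12

bits = ceil(log2(2300)) = ceil(11.1674) = 12 bits


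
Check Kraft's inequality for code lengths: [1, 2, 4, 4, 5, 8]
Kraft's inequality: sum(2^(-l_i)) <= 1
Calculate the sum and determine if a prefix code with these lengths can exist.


Sum = 2^(-1) + 2^(-2) + 2^(-4) + 2^(-4) + 2^(-5) + 2^(-8)
    = 0.5 + 0.25 + 0.0625 + 0.0625 + 0.03125 + 0.00390625
    = 233/256 = 0.91015625
Since 0.91015625 <= 1, Kraft's inequality IS satisfied.
A prefix code with these lengths CAN exist.

Kraft sum = 0.91015625. Satisfied.


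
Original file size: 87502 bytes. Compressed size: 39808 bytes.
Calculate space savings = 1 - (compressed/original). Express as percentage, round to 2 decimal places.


ratio = compressed/original = 39808/87502 = 0.454938
savings = 1 - ratio = 1 - 0.454938 = 0.545062
as a percentage: 0.545062 * 100 = 54.51%

Space savings = 1 - 39808/87502 = 54.51%


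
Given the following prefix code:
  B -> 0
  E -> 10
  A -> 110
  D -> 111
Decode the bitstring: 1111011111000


Decoding step by step:
Bits 111 -> D
Bits 10 -> E
Bits 111 -> D
Bits 110 -> A
Bits 0 -> B
Bits 0 -> B


Decoded message: DEDABB


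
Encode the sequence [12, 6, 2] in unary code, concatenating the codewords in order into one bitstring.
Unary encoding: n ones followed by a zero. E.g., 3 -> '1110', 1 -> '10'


Encode each number as n ones followed by a terminating 0:
  12 -> 1111111111110 (13 bits)
  6 -> 1111110 (7 bits)
  2 -> 110 (3 bits)
Total length = 13 + 7 + 3 = 23 bits.

Unary([12, 6, 2]) = 11111111111101111110110 (23 bits)


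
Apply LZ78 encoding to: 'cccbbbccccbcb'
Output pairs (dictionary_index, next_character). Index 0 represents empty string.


LZ78 encoding steps:
Dictionary: {0: ''}
Step 1: w='' (idx 0), next='c' -> output (0, 'c'), add 'c' as idx 1
Step 2: w='c' (idx 1), next='c' -> output (1, 'c'), add 'cc' as idx 2
Step 3: w='' (idx 0), next='b' -> output (0, 'b'), add 'b' as idx 3
Step 4: w='b' (idx 3), next='b' -> output (3, 'b'), add 'bb' as idx 4
Step 5: w='cc' (idx 2), next='c' -> output (2, 'c'), add 'ccc' as idx 5
Step 6: w='c' (idx 1), next='b' -> output (1, 'b'), add 'cb' as idx 6
Step 7: w='cb' (idx 6), end of input -> output (6, '')


Encoded: [(0, 'c'), (1, 'c'), (0, 'b'), (3, 'b'), (2, 'c'), (1, 'b'), (6, '')]


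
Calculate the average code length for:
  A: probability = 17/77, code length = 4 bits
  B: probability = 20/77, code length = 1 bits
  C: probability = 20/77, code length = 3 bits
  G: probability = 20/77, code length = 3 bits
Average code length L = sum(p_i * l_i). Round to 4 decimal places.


Weighted contributions p_i * l_i:
  A: (17/77) * 4 = 68/77
  B: (20/77) * 1 = 20/77
  C: (20/77) * 3 = 60/77
  G: (20/77) * 3 = 60/77
Sum = (68 + 20 + 60 + 60)/77 = 208/77

L = 208/77 = 2.7013 bits/symbol


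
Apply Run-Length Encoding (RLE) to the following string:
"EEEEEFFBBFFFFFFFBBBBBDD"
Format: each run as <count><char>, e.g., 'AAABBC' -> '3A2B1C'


Scanning runs left to right:
  i=0: run of 'E' x 5 -> '5E'
  i=5: run of 'F' x 2 -> '2F'
  i=7: run of 'B' x 2 -> '2B'
  i=9: run of 'F' x 7 -> '7F'
  i=16: run of 'B' x 5 -> '5B'
  i=21: run of 'D' x 2 -> '2D'

RLE = 5E2F2B7F5B2D


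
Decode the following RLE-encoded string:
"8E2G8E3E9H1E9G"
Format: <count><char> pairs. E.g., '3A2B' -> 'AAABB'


Expanding each <count><char> pair:
  8E -> 'EEEEEEEE'
  2G -> 'GG'
  8E -> 'EEEEEEEE'
  3E -> 'EEE'
  9H -> 'HHHHHHHHH'
  1E -> 'E'
  9G -> 'GGGGGGGGG'

Decoded = EEEEEEEEGGEEEEEEEEEEEHHHHHHHHHEGGGGGGGGG


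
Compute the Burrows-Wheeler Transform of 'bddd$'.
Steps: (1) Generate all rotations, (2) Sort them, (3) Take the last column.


Rotations (sorted):
  0: $bddd -> last char: d
  1: bddd$ -> last char: $
  2: d$bdd -> last char: d
  3: dd$bd -> last char: d
  4: ddd$b -> last char: b


BWT = d$ddb


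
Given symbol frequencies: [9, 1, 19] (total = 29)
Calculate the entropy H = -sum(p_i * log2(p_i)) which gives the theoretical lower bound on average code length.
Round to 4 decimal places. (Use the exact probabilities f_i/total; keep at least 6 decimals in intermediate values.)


Per-symbol terms -p_i * log2(p_i) with p_i = f_i/29:
  p = 9/29 = 0.310345: log2(p) = -1.688056, -p*log2(p) = 0.523879
  p = 1/29 = 0.034483: log2(p) = -4.857981, -p*log2(p) = 0.167517
  p = 19/29 = 0.655172: log2(p) = -0.610053, -p*log2(p) = 0.399690
H = 0.523879 + 0.167517 + 0.399690 = 1.091086

H = 1.0911 bits/symbol


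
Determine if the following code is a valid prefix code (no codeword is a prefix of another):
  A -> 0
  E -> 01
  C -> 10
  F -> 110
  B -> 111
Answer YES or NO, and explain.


Checking each pair (does one codeword prefix another?):
  A='0' vs E='01': prefix -- VIOLATION

NO -- this is NOT a valid prefix code. A (0) is a prefix of E (01).


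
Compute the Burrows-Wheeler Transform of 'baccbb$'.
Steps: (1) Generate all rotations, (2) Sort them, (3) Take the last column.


Rotations (sorted):
  0: $baccbb -> last char: b
  1: accbb$b -> last char: b
  2: b$baccb -> last char: b
  3: baccbb$ -> last char: $
  4: bb$bacc -> last char: c
  5: cbb$bac -> last char: c
  6: ccbb$ba -> last char: a


BWT = bbb$cca


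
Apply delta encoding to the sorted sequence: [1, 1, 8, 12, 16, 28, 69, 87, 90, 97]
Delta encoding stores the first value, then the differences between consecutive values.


First value: 1
Deltas:
  1 - 1 = 0
  8 - 1 = 7
  12 - 8 = 4
  16 - 12 = 4
  28 - 16 = 12
  69 - 28 = 41
  87 - 69 = 18
  90 - 87 = 3
  97 - 90 = 7


Delta encoded: [1, 0, 7, 4, 4, 12, 41, 18, 3, 7]


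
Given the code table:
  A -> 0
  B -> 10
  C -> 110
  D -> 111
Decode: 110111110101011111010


Decoding:
110 -> C
111 -> D
110 -> C
10 -> B
10 -> B
111 -> D
110 -> C
10 -> B


Result: CDCBBDCB


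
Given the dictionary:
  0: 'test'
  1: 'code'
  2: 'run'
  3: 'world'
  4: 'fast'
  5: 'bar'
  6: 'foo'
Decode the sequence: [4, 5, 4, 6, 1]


Look up each index in the dictionary:
  4 -> 'fast'
  5 -> 'bar'
  4 -> 'fast'
  6 -> 'foo'
  1 -> 'code'

Decoded: "fast bar fast foo code"


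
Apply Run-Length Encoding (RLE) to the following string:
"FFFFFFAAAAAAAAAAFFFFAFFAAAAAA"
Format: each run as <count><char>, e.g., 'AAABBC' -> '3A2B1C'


Scanning runs left to right:
  i=0: run of 'F' x 6 -> '6F'
  i=6: run of 'A' x 10 -> '10A'
  i=16: run of 'F' x 4 -> '4F'
  i=20: run of 'A' x 1 -> '1A'
  i=21: run of 'F' x 2 -> '2F'
  i=23: run of 'A' x 6 -> '6A'

RLE = 6F10A4F1A2F6A


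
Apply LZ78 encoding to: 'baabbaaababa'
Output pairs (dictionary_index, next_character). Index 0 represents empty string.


LZ78 encoding steps:
Dictionary: {0: ''}
Step 1: w='' (idx 0), next='b' -> output (0, 'b'), add 'b' as idx 1
Step 2: w='' (idx 0), next='a' -> output (0, 'a'), add 'a' as idx 2
Step 3: w='a' (idx 2), next='b' -> output (2, 'b'), add 'ab' as idx 3
Step 4: w='b' (idx 1), next='a' -> output (1, 'a'), add 'ba' as idx 4
Step 5: w='a' (idx 2), next='a' -> output (2, 'a'), add 'aa' as idx 5
Step 6: w='ba' (idx 4), next='b' -> output (4, 'b'), add 'bab' as idx 6
Step 7: w='a' (idx 2), end of input -> output (2, '')


Encoded: [(0, 'b'), (0, 'a'), (2, 'b'), (1, 'a'), (2, 'a'), (4, 'b'), (2, '')]


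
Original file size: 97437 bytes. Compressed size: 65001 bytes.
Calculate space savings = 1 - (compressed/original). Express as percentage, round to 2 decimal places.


ratio = compressed/original = 65001/97437 = 0.667108
savings = 1 - ratio = 1 - 0.667108 = 0.332892
as a percentage: 0.332892 * 100 = 33.29%

Space savings = 1 - 65001/97437 = 33.29%


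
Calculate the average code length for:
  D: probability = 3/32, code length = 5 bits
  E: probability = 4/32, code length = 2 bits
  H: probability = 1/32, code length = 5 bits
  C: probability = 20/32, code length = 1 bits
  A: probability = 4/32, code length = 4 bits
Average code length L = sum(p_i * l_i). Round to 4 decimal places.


Weighted contributions p_i * l_i:
  D: (3/32) * 5 = 15/32
  E: (4/32) * 2 = 8/32
  H: (1/32) * 5 = 5/32
  C: (20/32) * 1 = 20/32
  A: (4/32) * 4 = 16/32
Sum = (15 + 8 + 5 + 20 + 16)/32 = 64/32

L = 64/32 = 2.0000 bits/symbol


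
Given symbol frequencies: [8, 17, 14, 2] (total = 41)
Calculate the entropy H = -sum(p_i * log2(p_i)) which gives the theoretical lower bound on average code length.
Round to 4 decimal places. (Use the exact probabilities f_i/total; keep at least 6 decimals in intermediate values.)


Per-symbol terms -p_i * log2(p_i) with p_i = f_i/41:
  p = 8/41 = 0.195122: log2(p) = -2.357552, -p*log2(p) = 0.460010
  p = 17/41 = 0.414634: log2(p) = -1.270089, -p*log2(p) = 0.526622
  p = 14/41 = 0.341463: log2(p) = -1.550197, -p*log2(p) = 0.529336
  p = 2/41 = 0.048780: log2(p) = -4.357552, -p*log2(p) = 0.212564
H = 0.460010 + 0.526622 + 0.529336 + 0.212564 = 1.728532

H = 1.7285 bits/symbol


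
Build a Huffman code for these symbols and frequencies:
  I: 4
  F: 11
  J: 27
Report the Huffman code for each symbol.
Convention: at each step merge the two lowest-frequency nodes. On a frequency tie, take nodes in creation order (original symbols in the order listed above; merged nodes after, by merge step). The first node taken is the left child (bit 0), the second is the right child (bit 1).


Huffman tree construction:
Step 1: Merge I(4) + F(11) = 15
Step 2: Merge (I+F)(15) + J(27) = 42
Read each symbol's code off the tree from the root (left child = 0, right child = 1).

Codes:
  I: 00 (length 2)
  F: 01 (length 2)
  J: 1 (length 1)
Average code length: 57/42 = 1.3571 bits/symbol


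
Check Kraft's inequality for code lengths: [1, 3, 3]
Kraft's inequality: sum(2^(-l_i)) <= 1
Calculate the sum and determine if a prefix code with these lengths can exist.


Sum = 2^(-1) + 2^(-3) + 2^(-3)
    = 0.5 + 0.125 + 0.125
    = 6/8 = 0.75
Since 0.75 <= 1, Kraft's inequality IS satisfied.
A prefix code with these lengths CAN exist.

Kraft sum = 0.75. Satisfied.


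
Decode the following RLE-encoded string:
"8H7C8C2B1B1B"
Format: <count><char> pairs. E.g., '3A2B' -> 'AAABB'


Expanding each <count><char> pair:
  8H -> 'HHHHHHHH'
  7C -> 'CCCCCCC'
  8C -> 'CCCCCCCC'
  2B -> 'BB'
  1B -> 'B'
  1B -> 'B'

Decoded = HHHHHHHHCCCCCCCCCCCCCCCBBBB


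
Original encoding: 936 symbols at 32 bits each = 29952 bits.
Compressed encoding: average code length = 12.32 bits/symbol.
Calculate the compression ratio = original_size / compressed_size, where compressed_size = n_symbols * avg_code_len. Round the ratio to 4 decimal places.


original_size = n_symbols * orig_bits = 936 * 32 = 29952 bits
compressed_size = n_symbols * avg_code_len = 936 * 12.32 = 11531.52 bits
ratio = original_size / compressed_size = 29952 / 11531.52 = 2.5974

Compression ratio = 2.5974


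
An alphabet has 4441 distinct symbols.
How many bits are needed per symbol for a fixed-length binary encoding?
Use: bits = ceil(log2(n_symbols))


log2(4441) = 12.1167
Bracket: 2^12 = 4096 < 4441 <= 2^13 = 8192
So ceil(log2(4441)) = 13

bits = ceil(log2(4441)) = ceil(12.1167) = 13 bits


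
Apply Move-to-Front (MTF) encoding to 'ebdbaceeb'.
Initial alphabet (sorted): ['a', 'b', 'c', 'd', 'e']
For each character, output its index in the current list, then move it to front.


MTF encoding:
'e': index 4 in ['a', 'b', 'c', 'd', 'e'] -> ['e', 'a', 'b', 'c', 'd']
'b': index 2 in ['e', 'a', 'b', 'c', 'd'] -> ['b', 'e', 'a', 'c', 'd']
'd': index 4 in ['b', 'e', 'a', 'c', 'd'] -> ['d', 'b', 'e', 'a', 'c']
'b': index 1 in ['d', 'b', 'e', 'a', 'c'] -> ['b', 'd', 'e', 'a', 'c']
'a': index 3 in ['b', 'd', 'e', 'a', 'c'] -> ['a', 'b', 'd', 'e', 'c']
'c': index 4 in ['a', 'b', 'd', 'e', 'c'] -> ['c', 'a', 'b', 'd', 'e']
'e': index 4 in ['c', 'a', 'b', 'd', 'e'] -> ['e', 'c', 'a', 'b', 'd']
'e': index 0 in ['e', 'c', 'a', 'b', 'd'] -> ['e', 'c', 'a', 'b', 'd']
'b': index 3 in ['e', 'c', 'a', 'b', 'd'] -> ['b', 'e', 'c', 'a', 'd']


Output: [4, 2, 4, 1, 3, 4, 4, 0, 3]


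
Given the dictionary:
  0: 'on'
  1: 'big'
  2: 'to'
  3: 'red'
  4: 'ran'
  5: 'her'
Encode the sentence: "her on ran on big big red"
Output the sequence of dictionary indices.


Look up each word in the dictionary:
  'her' -> 5
  'on' -> 0
  'ran' -> 4
  'on' -> 0
  'big' -> 1
  'big' -> 1
  'red' -> 3

Encoded: [5, 0, 4, 0, 1, 1, 3]


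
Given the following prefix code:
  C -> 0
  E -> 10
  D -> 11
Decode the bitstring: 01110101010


Decoding step by step:
Bits 0 -> C
Bits 11 -> D
Bits 10 -> E
Bits 10 -> E
Bits 10 -> E
Bits 10 -> E


Decoded message: CDEEEE


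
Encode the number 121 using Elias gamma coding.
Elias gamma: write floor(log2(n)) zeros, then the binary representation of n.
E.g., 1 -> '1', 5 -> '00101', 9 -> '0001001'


num_bits = floor(log2(121)) + 1 = 7
leading_zeros = num_bits - 1 = 6
binary(121) = 1111001

Elias gamma(121) = '000000' + '1111001' = 0000001111001 (13 bits)
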